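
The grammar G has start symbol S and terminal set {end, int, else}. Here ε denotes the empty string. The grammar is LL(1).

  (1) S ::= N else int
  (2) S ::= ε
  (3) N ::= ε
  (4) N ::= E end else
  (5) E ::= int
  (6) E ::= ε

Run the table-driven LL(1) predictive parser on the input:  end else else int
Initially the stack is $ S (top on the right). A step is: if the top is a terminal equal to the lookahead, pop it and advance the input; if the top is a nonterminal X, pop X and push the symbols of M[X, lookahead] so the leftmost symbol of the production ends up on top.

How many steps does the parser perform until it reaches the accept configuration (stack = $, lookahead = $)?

     Stack                  Input                Action
  1  $ S                    end else else int $  expand S ::= N else int
  2  $ int else N           end else else int $  expand N ::= E end else
  3  $ int else else end E  end else else int $  expand E ::= ε
  4  $ int else else end    end else else int $  match end
  5  $ int else else        else else int $      match else
  6  $ int else             else int $           match else
  7  $ int                  int $                match int
Accept reached after 7 steps.

7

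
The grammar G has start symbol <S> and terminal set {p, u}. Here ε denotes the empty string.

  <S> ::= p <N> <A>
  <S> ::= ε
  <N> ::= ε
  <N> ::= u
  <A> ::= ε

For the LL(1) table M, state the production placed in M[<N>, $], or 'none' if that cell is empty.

<N> ::= ε

FIRST(<S>) = {ε, p}
FIRST(<N>) = {ε, u}
FIRST(<A>) = {ε}
FOLLOW(<S>) includes $ since <S> is the start symbol.
FOLLOW(<S>): <S> appears on no right-hand side. Thus FOLLOW(<S>) = {$}.
FOLLOW(<N>): in <S>::=p <N> <A>, <N> is followed by <A> with FIRST {ε}; in <S>::=p <N> <A>, the suffix after <N> is nullable, so FOLLOW(<N>) ⊇ FOLLOW(<S>) = {$}. Thus FOLLOW(<N>) = {$}.
For <N> ::= ε: FIRST(ε) = {ε}, so it goes in M[<N>, t] for t ∈ {}; since ε ∈ FIRST, also for every t ∈ FOLLOW(<N>) = {$}.
For <N> ::= u: FIRST(u) = {u}, so it goes in M[<N>, t] for t ∈ {u}.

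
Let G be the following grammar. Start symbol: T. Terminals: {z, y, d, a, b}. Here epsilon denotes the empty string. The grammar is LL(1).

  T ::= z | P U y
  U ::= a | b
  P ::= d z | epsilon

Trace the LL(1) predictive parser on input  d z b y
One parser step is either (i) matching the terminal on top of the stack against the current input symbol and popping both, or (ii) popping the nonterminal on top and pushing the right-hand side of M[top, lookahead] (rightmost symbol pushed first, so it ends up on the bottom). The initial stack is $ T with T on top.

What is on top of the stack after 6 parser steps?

step 1: stack=$ T  input=d z b y $  — expand T ::= P U y
step 2: stack=$ y U P  input=d z b y $  — expand P ::= d z
step 3: stack=$ y U z d  input=d z b y $  — match d
step 4: stack=$ y U z  input=z b y $  — match z
step 5: stack=$ y U  input=b y $  — expand U ::= b
step 6: stack=$ y b  input=b y $  — match b
Stack after step 6: $ y (top = y).

y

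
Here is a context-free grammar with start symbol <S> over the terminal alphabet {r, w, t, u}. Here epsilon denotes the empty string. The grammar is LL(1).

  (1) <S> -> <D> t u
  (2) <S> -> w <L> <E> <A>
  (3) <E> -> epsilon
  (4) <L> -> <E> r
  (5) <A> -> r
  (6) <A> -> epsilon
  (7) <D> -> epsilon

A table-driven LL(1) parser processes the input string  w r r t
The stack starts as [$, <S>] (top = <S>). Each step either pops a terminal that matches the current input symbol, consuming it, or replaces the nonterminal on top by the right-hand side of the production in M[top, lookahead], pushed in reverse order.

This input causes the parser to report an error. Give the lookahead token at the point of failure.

t

     Stack            Input      Action
  1  $ <S>            w r r t $  expand <S> -> w <L> <E> <A>
  2  $ <A> <E> <L> w  w r r t $  match w
  3  $ <A> <E> <L>    r r t $    expand <L> -> <E> r
  4  $ <A> <E> r <E>  r r t $    expand <E> -> epsilon
  5  $ <A> <E> r      r r t $    match r
  6  $ <A> <E>        r t $      expand <E> -> epsilon
  7  $ <A>            r t $      expand <A> -> r
  8  $ r              r t $      match r
  9  $                t $        error: stack empty but input remains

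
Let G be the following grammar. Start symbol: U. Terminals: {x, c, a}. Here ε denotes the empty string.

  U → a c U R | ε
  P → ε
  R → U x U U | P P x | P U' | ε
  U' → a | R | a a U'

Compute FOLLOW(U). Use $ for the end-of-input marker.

FIRST(U) = {ε, a}
FIRST(P) = {ε}
FIRST(R) = {ε, a, x}  (via U x U U, P P x, P U')
FIRST(U') = {ε, a, x}  (via R)
FOLLOW(U) includes $ since U is the start symbol.
FOLLOW(U): in U→a c U R, U is followed by R with FIRST {ε, a, x}; in U→a c U R, the suffix after U is nullable (adds nothing new); in R→U x U U (occurrence 1), U is followed by x U U with FIRST {x}; in R→U x U U (occurrence 2), U is followed by U with FIRST {ε, a}; in R→U x U U (occurrence 2), the suffix after U is nullable, so FOLLOW(U) ⊇ FOLLOW(R) = {$, a, x}; in R→U x U U (occurrence 3), the suffix after U is empty, so FOLLOW(U) ⊇ FOLLOW(R) = {$, a, x}. Thus FOLLOW(U) = {$, a, x}.
FOLLOW(P): in R→P P x (occurrence 1), P is followed by P x with FIRST {x}; in R→P P x (occurrence 2), P is followed by x with FIRST {x}; in R→P U', P is followed by U' with FIRST {ε, a, x}; in R→P U', the suffix after P is nullable, so FOLLOW(P) ⊇ FOLLOW(R) = {$, a, x}. Thus FOLLOW(P) = {$, a, x}.
FOLLOW(R): in U→a c U R, the suffix after R is empty, so FOLLOW(R) ⊇ FOLLOW(U) = {$, a, x}; in U'→R, the suffix after R is empty, so FOLLOW(R) ⊇ FOLLOW(U') = {$, a, x}. Thus FOLLOW(R) = {$, a, x}.
FOLLOW(U'): in R→P U', the suffix after U' is empty, so FOLLOW(U') ⊇ FOLLOW(R) = {$, a, x}; in U'→a a U', the suffix after U' is empty (adds nothing new). Thus FOLLOW(U') = {$, a, x}.

{$, a, x}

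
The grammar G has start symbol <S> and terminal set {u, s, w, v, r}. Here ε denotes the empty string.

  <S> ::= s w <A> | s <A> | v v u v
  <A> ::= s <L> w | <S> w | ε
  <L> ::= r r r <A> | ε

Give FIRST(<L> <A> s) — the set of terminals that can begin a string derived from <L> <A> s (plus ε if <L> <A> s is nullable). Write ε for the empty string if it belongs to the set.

FIRST(<S>) = {s, v}
FIRST(<L>) = {ε, r}
FIRST(<A>) = {ε, s, v}  (via <S> w)
FIRST(<L> <A> s): take FIRST of each symbol in turn, carrying on past any symbol whose FIRST contains ε; result {r, s, v}.

{r, s, v}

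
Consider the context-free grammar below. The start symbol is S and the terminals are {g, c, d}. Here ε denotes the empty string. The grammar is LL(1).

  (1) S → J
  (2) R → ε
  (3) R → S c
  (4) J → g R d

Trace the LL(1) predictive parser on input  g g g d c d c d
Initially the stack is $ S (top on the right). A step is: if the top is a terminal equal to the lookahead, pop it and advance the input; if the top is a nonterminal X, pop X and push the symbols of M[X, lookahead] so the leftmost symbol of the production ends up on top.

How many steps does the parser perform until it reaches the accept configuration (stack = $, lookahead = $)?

17

step 1: stack=$ S  input=g g g d c d c d $  — expand S → J
step 2: stack=$ J  input=g g g d c d c d $  — expand J → g R d
step 3: stack=$ d R g  input=g g g d c d c d $  — match g
step 4: stack=$ d R  input=g g d c d c d $  — expand R → S c
step 5: stack=$ d c S  input=g g d c d c d $  — expand S → J
step 6: stack=$ d c J  input=g g d c d c d $  — expand J → g R d
step 7: stack=$ d c d R g  input=g g d c d c d $  — match g
step 8: stack=$ d c d R  input=g d c d c d $  — expand R → S c
step 9: stack=$ d c d c S  input=g d c d c d $  — expand S → J
step 10: stack=$ d c d c J  input=g d c d c d $  — expand J → g R d
step 11: stack=$ d c d c d R g  input=g d c d c d $  — match g
step 12: stack=$ d c d c d R  input=d c d c d $  — expand R → ε
step 13: stack=$ d c d c d  input=d c d c d $  — match d
step 14: stack=$ d c d c  input=c d c d $  — match c
step 15: stack=$ d c d  input=d c d $  — match d
step 16: stack=$ d c  input=c d $  — match c
step 17: stack=$ d  input=d $  — match d
Accept reached after 17 steps.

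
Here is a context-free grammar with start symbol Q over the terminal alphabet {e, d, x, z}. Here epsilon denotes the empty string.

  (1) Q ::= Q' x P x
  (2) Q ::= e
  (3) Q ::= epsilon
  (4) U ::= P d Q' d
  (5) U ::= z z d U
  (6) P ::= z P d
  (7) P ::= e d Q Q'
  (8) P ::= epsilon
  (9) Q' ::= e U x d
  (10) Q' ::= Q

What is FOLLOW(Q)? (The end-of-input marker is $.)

FIRST(P): from P::=z P d we get {z}; from P::=e d Q Q' we get {e}; from P::=epsilon we get {epsilon}. So FIRST(P) = {epsilon, e, z}.
FIRST(U): from U::=P d Q' d we get {d, e, z}; from U::=z z d U we get {z}. So FIRST(U) = {d, e, z}.
FIRST(Q): from Q::=Q' x P x we get {e, x}; from Q::=e we get {e}; from Q::=epsilon we get {epsilon}. So FIRST(Q) = {epsilon, e, x}.
FIRST(Q'): from Q'::=e U x d we get {e}; from Q'::=Q we get {epsilon, e, x}. So FIRST(Q') = {epsilon, e, x}.
FOLLOW(Q) includes $ since Q is the start symbol.
FOLLOW(U): in U::=z z d U, the suffix after U is empty (adds nothing new); in Q'::=e U x d, U is followed by x d with FIRST {x}. Thus FOLLOW(U) = {x}.
FOLLOW(P): in Q::=Q' x P x, P is followed by x with FIRST {x}; in U::=P d Q' d, P is followed by d Q' d with FIRST {d}; in P::=z P d, P is followed by d with FIRST {d}. Thus FOLLOW(P) = {d, x}.
FOLLOW(Q'): in Q::=Q' x P x, Q' is followed by x P x with FIRST {x}; in U::=P d Q' d, Q' is followed by d with FIRST {d}; in P::=e d Q Q', the suffix after Q' is empty, so FOLLOW(Q') ⊇ FOLLOW(P) = {d, x}. Thus FOLLOW(Q') = {d, x}.
FOLLOW(Q): in P::=e d Q Q', Q is followed by Q' with FIRST {epsilon, e, x}; in P::=e d Q Q', the suffix after Q is nullable, so FOLLOW(Q) ⊇ FOLLOW(P) = {d, x}; in Q'::=Q, the suffix after Q is empty, so FOLLOW(Q) ⊇ FOLLOW(Q') = {d, x}. Thus FOLLOW(Q) = {$, d, e, x}.

{$, d, e, x}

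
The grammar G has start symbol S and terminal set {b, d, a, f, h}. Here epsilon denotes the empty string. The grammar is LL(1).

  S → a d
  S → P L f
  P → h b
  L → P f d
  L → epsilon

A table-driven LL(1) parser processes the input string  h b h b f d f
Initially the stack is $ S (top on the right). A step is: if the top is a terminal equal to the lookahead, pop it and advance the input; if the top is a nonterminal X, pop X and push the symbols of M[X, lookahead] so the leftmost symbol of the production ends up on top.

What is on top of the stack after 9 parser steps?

d

step 1: stack=$ S  input=h b h b f d f $  — expand S → P L f
step 2: stack=$ f L P  input=h b h b f d f $  — expand P → h b
step 3: stack=$ f L b h  input=h b h b f d f $  — match h
step 4: stack=$ f L b  input=b h b f d f $  — match b
step 5: stack=$ f L  input=h b f d f $  — expand L → P f d
step 6: stack=$ f d f P  input=h b f d f $  — expand P → h b
step 7: stack=$ f d f b h  input=h b f d f $  — match h
step 8: stack=$ f d f b  input=b f d f $  — match b
step 9: stack=$ f d f  input=f d f $  — match f
Stack after step 9: $ f d (top = d).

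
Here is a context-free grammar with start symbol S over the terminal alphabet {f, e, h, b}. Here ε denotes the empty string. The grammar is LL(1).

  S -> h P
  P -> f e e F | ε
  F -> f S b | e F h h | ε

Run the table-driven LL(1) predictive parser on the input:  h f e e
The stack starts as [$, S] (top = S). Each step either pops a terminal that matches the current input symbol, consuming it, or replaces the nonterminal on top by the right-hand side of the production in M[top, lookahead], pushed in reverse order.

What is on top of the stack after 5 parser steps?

e

     Stack      Input      Action
  1  $ S        h f e e $  expand S -> h P
  2  $ P h      h f e e $  match h
  3  $ P        f e e $    expand P -> f e e F
  4  $ F e e f  f e e $    match f
  5  $ F e e    e e $      match e
Stack after step 5: $ F e (top = e).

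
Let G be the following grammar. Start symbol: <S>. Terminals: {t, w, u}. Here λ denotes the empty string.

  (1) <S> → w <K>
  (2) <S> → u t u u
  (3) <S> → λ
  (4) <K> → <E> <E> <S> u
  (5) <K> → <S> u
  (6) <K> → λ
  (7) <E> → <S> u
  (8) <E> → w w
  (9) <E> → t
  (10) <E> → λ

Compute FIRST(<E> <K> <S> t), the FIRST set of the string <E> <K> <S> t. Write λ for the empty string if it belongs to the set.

{t, u, w}

FIRST(<S>) = {λ, u, w}
FIRST(<E>) = {λ, t, u, w}  (via <S> u)
FIRST(<K>) = {λ, t, u, w}  (via <E> <E> <S> u, <S> u)
FIRST(<E> <K> <S> t): take FIRST of each symbol in turn, carrying on past any symbol whose FIRST contains λ; result {t, u, w}.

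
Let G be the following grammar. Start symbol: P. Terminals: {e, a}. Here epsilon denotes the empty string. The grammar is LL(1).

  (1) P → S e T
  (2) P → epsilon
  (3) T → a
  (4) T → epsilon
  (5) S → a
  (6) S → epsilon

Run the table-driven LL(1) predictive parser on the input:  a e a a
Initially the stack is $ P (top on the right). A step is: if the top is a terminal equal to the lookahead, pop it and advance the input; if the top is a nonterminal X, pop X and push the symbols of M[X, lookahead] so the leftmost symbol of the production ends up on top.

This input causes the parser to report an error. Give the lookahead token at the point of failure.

     Stack    Input      Action
  1  $ P      a e a a $  expand P → S e T
  2  $ T e S  a e a a $  expand S → a
  3  $ T e a  a e a a $  match a
  4  $ T e    e a a $    match e
  5  $ T      a a $      expand T → a
  6  $ a      a a $      match a
  7  $        a $        error: stack empty but input remains

a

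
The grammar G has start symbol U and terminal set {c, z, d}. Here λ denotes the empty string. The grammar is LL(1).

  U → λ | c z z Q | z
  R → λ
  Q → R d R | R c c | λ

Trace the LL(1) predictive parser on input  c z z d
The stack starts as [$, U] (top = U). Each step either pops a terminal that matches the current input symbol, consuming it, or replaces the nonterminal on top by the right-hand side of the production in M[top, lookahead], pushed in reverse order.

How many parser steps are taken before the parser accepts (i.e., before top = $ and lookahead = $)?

8

step 1: stack=$ U  input=c z z d $  — expand U → c z z Q
step 2: stack=$ Q z z c  input=c z z d $  — match c
step 3: stack=$ Q z z  input=z z d $  — match z
step 4: stack=$ Q z  input=z d $  — match z
step 5: stack=$ Q  input=d $  — expand Q → R d R
step 6: stack=$ R d R  input=d $  — expand R → λ
step 7: stack=$ R d  input=d $  — match d
step 8: stack=$ R  input=$  — expand R → λ
Accept reached after 8 steps.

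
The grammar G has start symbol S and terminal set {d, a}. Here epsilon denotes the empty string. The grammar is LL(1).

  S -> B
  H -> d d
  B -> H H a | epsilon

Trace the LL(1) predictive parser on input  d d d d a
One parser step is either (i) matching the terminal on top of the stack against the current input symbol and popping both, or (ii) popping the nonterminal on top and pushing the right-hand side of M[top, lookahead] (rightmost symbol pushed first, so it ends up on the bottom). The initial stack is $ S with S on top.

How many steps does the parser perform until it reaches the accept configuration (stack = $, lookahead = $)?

9

     Stack      Input        Action
  1  $ S        d d d d a $  expand S -> B
  2  $ B        d d d d a $  expand B -> H H a
  3  $ a H H    d d d d a $  expand H -> d d
  4  $ a H d d  d d d d a $  match d
  5  $ a H d    d d d a $    match d
  6  $ a H      d d a $      expand H -> d d
  7  $ a d d    d d a $      match d
  8  $ a d      d a $        match d
  9  $ a        a $          match a
Accept reached after 9 steps.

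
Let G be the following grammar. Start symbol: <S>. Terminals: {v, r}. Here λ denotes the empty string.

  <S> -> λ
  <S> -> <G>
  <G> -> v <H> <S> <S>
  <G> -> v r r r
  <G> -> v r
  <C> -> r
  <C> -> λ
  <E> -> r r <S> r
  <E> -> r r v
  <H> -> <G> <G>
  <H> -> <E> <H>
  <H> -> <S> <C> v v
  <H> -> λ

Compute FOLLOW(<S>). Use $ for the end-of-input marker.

FIRST(<G>): from <G>->v <H> <S> <S> we get {v}; from <G>->v r r r we get {v}; from <G>->v r we get {v}. So FIRST(<G>) = {v}.
FIRST(<C>): from <C>->r we get {r}; from <C>->λ we get {λ}. So FIRST(<C>) = {λ, r}.
FIRST(<E>): from <E>->r r <S> r we get {r}; from <E>->r r v we get {r}. So FIRST(<E>) = {r}.
FIRST(<S>): from <S>->λ we get {λ}; from <S>-><G> we get {v}. So FIRST(<S>) = {λ, v}.
FIRST(<H>): from <H>-><G> <G> we get {v}; from <H>-><E> <H> we get {r}; from <H>-><S> <C> v v we get {r, v}; from <H>->λ we get {λ}. So FIRST(<H>) = {λ, r, v}.
FOLLOW(<S>) includes $ since <S> is the start symbol.
FOLLOW(<C>): in <H>-><S> <C> v v, <C> is followed by v v with FIRST {v}. Thus FOLLOW(<C>) = {v}.
FOLLOW(<S>): in <G>->v <H> <S> <S> (occurrence 1), <S> is followed by <S> with FIRST {λ, v}; in <G>->v <H> <S> <S> (occurrence 1), the suffix after <S> is nullable, so FOLLOW(<S>) ⊇ FOLLOW(<G>) = {$, r, v}; in <G>->v <H> <S> <S> (occurrence 2), the suffix after <S> is empty, so FOLLOW(<S>) ⊇ FOLLOW(<G>) = {$, r, v}; in <E>->r r <S> r, <S> is followed by r with FIRST {r}; in <H>-><S> <C> v v, <S> is followed by <C> v v with FIRST {r, v}. Thus FOLLOW(<S>) = {$, r, v}.
FOLLOW(<G>): in <S>-><G>, the suffix after <G> is empty, so FOLLOW(<G>) ⊇ FOLLOW(<S>) = {$, r, v}; in <H>-><G> <G> (occurrence 1), <G> is followed by <G> with FIRST {v}; in <H>-><G> <G> (occurrence 2), the suffix after <G> is empty, so FOLLOW(<G>) ⊇ FOLLOW(<H>) = {$, r, v}. Thus FOLLOW(<G>) = {$, r, v}.
FOLLOW(<H>): in <G>->v <H> <S> <S>, <H> is followed by <S> <S> with FIRST {λ, v}; in <G>->v <H> <S> <S>, the suffix after <H> is nullable, so FOLLOW(<H>) ⊇ FOLLOW(<G>) = {$, r, v}; in <H>-><E> <H>, the suffix after <H> is empty (adds nothing new). Thus FOLLOW(<H>) = {$, r, v}.
FOLLOW(<E>): in <H>-><E> <H>, <E> is followed by <H> with FIRST {λ, r, v}; in <H>-><E> <H>, the suffix after <E> is nullable, so FOLLOW(<E>) ⊇ FOLLOW(<H>) = {$, r, v}. Thus FOLLOW(<E>) = {$, r, v}.

{$, r, v}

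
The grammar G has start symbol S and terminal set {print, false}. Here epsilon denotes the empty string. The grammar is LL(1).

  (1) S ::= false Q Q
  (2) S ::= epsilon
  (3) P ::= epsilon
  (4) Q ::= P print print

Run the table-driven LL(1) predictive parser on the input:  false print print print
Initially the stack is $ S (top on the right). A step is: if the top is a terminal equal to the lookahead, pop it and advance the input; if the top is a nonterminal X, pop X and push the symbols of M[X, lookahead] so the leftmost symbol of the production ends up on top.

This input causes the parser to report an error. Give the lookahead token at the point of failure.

      Stack              Input                      Action
   1  $ S                false print print print $  expand S ::= false Q Q
   2  $ Q Q false        false print print print $  match false
   3  $ Q Q              print print print $        expand Q ::= P print print
   4  $ Q print print P  print print print $        expand P ::= epsilon
   5  $ Q print print    print print print $        match print
   6  $ Q print          print print $              match print
   7  $ Q                print $                    expand Q ::= P print print
   8  $ print print P    print $                    expand P ::= epsilon
   9  $ print print      print $                    match print
  10  $ print            $                          error: top is terminal print but lookahead is $

$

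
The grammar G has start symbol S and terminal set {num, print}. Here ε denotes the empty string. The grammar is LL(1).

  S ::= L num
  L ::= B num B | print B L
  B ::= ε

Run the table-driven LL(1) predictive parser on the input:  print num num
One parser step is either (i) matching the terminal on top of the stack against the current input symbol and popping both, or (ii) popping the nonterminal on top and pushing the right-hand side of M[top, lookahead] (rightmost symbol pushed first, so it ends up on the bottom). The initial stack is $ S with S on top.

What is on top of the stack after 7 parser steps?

B

     Stack            Input            Action
  1  $ S              print num num $  expand S ::= L num
  2  $ num L          print num num $  expand L ::= print B L
  3  $ num L B print  print num num $  match print
  4  $ num L B        num num $        expand B ::= ε
  5  $ num L          num num $        expand L ::= B num B
  6  $ num B num B    num num $        expand B ::= ε
  7  $ num B num      num num $        match num
Stack after step 7: $ num B (top = B).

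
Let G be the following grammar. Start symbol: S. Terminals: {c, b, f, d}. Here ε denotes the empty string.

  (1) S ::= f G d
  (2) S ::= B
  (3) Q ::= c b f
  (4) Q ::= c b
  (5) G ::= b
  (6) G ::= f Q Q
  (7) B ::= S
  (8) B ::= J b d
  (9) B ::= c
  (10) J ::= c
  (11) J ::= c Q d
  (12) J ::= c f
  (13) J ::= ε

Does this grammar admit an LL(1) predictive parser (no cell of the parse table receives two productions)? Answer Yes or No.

No

FIRST(S) = {b, c, f}
FIRST(Q) = {c}
FIRST(G) = {b, f}
FIRST(B) = {b, c, f}
FIRST(J) = {ε, c}
FOLLOW(S) = {$}
FOLLOW(Q) = {c, d}
FOLLOW(G) = {d}
FOLLOW(B) = {$}
FOLLOW(J) = {b}
Cell M[B, b] receives both B ::= S and B ::= J b d — the grammar is not LL(1).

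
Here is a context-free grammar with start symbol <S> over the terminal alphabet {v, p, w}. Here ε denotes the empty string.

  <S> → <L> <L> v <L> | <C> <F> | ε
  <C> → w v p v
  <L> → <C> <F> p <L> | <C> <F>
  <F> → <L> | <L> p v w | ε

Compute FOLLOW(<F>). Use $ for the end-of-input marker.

{$, p, v, w}

FIRST(<C>): from <C>→w v p v we get {w}. So FIRST(<C>) = {w}.
FIRST(<L>): from <L>→<C> <F> p <L> we get {w}; from <L>→<C> <F> we get {w}. So FIRST(<L>) = {w}.
FIRST(<S>): from <S>→<L> <L> v <L> we get {w}; from <S>→<C> <F> we get {w}; from <S>→ε we get {ε}. So FIRST(<S>) = {ε, w}.
FIRST(<F>): from <F>→<L> we get {w}; from <F>→<L> p v w we get {w}; from <F>→ε we get {ε}. So FIRST(<F>) = {ε, w}.
FOLLOW(<S>) includes $ since <S> is the start symbol.
FOLLOW(<S>): <S> appears on no right-hand side. Thus FOLLOW(<S>) = {$}.
FOLLOW(<C>): in <S>→<C> <F>, <C> is followed by <F> with FIRST {ε, w}; in <S>→<C> <F>, the suffix after <C> is nullable, so FOLLOW(<C>) ⊇ FOLLOW(<S>) = {$}; in <L>→<C> <F> p <L>, <C> is followed by <F> p <L> with FIRST {p, w}; in <L>→<C> <F>, <C> is followed by <F> with FIRST {ε, w}; in <L>→<C> <F>, the suffix after <C> is nullable, so FOLLOW(<C>) ⊇ FOLLOW(<L>) = {$, p, v, w}. Thus FOLLOW(<C>) = {$, p, v, w}.
FOLLOW(<L>): in <S>→<L> <L> v <L> (occurrence 1), <L> is followed by <L> v <L> with FIRST {w}; in <S>→<L> <L> v <L> (occurrence 2), <L> is followed by v <L> with FIRST {v}; in <S>→<L> <L> v <L> (occurrence 3), the suffix after <L> is empty, so FOLLOW(<L>) ⊇ FOLLOW(<S>) = {$}; in <L>→<C> <F> p <L>, the suffix after <L> is empty (adds nothing new); in <F>→<L>, the suffix after <L> is empty, so FOLLOW(<L>) ⊇ FOLLOW(<F>) = {$, p, v, w}; in <F>→<L> p v w, <L> is followed by p v w with FIRST {p}. Thus FOLLOW(<L>) = {$, p, v, w}.
FOLLOW(<F>): in <S>→<C> <F>, the suffix after <F> is empty, so FOLLOW(<F>) ⊇ FOLLOW(<S>) = {$}; in <L>→<C> <F> p <L>, <F> is followed by p <L> with FIRST {p}; in <L>→<C> <F>, the suffix after <F> is empty, so FOLLOW(<F>) ⊇ FOLLOW(<L>) = {$, p, v, w}. Thus FOLLOW(<F>) = {$, p, v, w}.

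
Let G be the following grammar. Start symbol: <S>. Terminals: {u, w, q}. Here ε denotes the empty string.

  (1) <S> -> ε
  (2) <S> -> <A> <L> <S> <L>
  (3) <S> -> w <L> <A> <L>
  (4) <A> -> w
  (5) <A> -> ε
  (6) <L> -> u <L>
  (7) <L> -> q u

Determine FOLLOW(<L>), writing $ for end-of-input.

{$, q, u, w}

FIRST(<A>): from <A>->w we get {w}; from <A>->ε we get {ε}. So FIRST(<A>) = {ε, w}.
FIRST(<L>): from <L>->u <L> we get {u}; from <L>->q u we get {q}. So FIRST(<L>) = {q, u}.
FIRST(<S>): from <S>->ε we get {ε}; from <S>-><A> <L> <S> <L> we get {q, u, w}; from <S>->w <L> <A> <L> we get {w}. So FIRST(<S>) = {ε, q, u, w}.
FOLLOW(<S>) includes $ since <S> is the start symbol.
FOLLOW(<S>): in <S>-><A> <L> <S> <L>, <S> is followed by <L> with FIRST {q, u}. Thus FOLLOW(<S>) = {$, q, u}.
FOLLOW(<A>): in <S>-><A> <L> <S> <L>, <A> is followed by <L> <S> <L> with FIRST {q, u}; in <S>->w <L> <A> <L>, <A> is followed by <L> with FIRST {q, u}. Thus FOLLOW(<A>) = {q, u}.
FOLLOW(<L>): in <S>-><A> <L> <S> <L> (occurrence 1), <L> is followed by <S> <L> with FIRST {q, u, w}; in <S>-><A> <L> <S> <L> (occurrence 2), the suffix after <L> is empty, so FOLLOW(<L>) ⊇ FOLLOW(<S>) = {$, q, u}; in <S>->w <L> <A> <L> (occurrence 1), <L> is followed by <A> <L> with FIRST {q, u, w}; in <S>->w <L> <A> <L> (occurrence 2), the suffix after <L> is empty, so FOLLOW(<L>) ⊇ FOLLOW(<S>) = {$, q, u}; in <L>->u <L>, the suffix after <L> is empty (adds nothing new). Thus FOLLOW(<L>) = {$, q, u, w}.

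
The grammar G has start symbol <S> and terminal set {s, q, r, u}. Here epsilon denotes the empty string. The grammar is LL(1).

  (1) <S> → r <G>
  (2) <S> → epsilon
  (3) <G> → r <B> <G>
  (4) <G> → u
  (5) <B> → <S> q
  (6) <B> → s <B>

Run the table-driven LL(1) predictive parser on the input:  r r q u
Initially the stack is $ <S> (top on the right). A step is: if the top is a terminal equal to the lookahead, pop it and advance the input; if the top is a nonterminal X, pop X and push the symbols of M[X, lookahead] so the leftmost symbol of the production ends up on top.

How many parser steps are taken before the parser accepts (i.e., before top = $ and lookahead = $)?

step 1: stack=$ <S>  input=r r q u $  — expand <S> → r <G>
step 2: stack=$ <G> r  input=r r q u $  — match r
step 3: stack=$ <G>  input=r q u $  — expand <G> → r <B> <G>
step 4: stack=$ <G> <B> r  input=r q u $  — match r
step 5: stack=$ <G> <B>  input=q u $  — expand <B> → <S> q
step 6: stack=$ <G> q <S>  input=q u $  — expand <S> → epsilon
step 7: stack=$ <G> q  input=q u $  — match q
step 8: stack=$ <G>  input=u $  — expand <G> → u
step 9: stack=$ u  input=u $  — match u
Accept reached after 9 steps.

9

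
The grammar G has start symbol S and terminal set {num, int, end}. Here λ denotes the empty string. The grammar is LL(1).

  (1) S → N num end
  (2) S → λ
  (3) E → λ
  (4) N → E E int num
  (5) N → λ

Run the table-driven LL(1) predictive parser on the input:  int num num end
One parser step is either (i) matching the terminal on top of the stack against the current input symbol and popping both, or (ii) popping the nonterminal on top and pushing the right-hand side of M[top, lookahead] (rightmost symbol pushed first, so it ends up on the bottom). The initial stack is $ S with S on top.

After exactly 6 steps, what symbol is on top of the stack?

     Stack                  Input              Action
  1  $ S                    int num num end $  expand S → N num end
  2  $ end num N            int num num end $  expand N → E E int num
  3  $ end num num int E E  int num num end $  expand E → λ
  4  $ end num num int E    int num num end $  expand E → λ
  5  $ end num num int      int num num end $  match int
  6  $ end num num          num num end $      match num
Stack after step 6: $ end num (top = num).

num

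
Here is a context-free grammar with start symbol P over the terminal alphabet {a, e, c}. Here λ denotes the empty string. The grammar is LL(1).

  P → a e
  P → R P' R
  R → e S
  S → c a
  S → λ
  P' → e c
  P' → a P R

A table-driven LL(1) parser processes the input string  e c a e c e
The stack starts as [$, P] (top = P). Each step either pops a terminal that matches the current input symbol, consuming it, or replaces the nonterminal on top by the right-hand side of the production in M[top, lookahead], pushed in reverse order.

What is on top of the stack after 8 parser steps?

c

step 1: stack=$ P  input=e c a e c e $  — expand P → R P' R
step 2: stack=$ R P' R  input=e c a e c e $  — expand R → e S
step 3: stack=$ R P' S e  input=e c a e c e $  — match e
step 4: stack=$ R P' S  input=c a e c e $  — expand S → c a
step 5: stack=$ R P' a c  input=c a e c e $  — match c
step 6: stack=$ R P' a  input=a e c e $  — match a
step 7: stack=$ R P'  input=e c e $  — expand P' → e c
step 8: stack=$ R c e  input=e c e $  — match e
Stack after step 8: $ R c (top = c).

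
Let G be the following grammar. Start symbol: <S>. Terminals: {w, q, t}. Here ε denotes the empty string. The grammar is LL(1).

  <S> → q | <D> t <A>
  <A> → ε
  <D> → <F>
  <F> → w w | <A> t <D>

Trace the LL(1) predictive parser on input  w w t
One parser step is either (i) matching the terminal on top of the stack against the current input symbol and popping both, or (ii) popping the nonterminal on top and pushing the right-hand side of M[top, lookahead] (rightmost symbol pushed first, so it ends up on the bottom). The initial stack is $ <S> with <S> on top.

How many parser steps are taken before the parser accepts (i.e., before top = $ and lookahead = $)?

7

     Stack        Input    Action
  1  $ <S>        w w t $  expand <S> → <D> t <A>
  2  $ <A> t <D>  w w t $  expand <D> → <F>
  3  $ <A> t <F>  w w t $  expand <F> → w w
  4  $ <A> t w w  w w t $  match w
  5  $ <A> t w    w t $    match w
  6  $ <A> t      t $      match t
  7  $ <A>        $        expand <A> → ε
Accept reached after 7 steps.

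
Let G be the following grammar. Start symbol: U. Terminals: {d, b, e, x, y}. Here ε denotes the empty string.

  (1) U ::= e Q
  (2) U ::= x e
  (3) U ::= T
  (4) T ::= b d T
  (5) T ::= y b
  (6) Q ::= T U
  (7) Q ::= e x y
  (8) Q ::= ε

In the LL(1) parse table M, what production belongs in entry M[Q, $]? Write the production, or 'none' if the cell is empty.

Q ::= ε

FIRST(T): from T::=b d T we get {b}; from T::=y b we get {y}. So FIRST(T) = {b, y}.
FIRST(U): from U::=e Q we get {e}; from U::=x e we get {x}; from U::=T we get {b, y}. So FIRST(U) = {b, e, x, y}.
FIRST(Q): from Q::=T U we get {b, y}; from Q::=e x y we get {e}; from Q::=ε we get {ε}. So FIRST(Q) = {ε, b, e, y}.
FOLLOW(U) includes $ since U is the start symbol.
FOLLOW(U): in Q::=T U, the suffix after U is empty, so FOLLOW(U) ⊇ FOLLOW(Q) = {$}. Thus FOLLOW(U) = {$}.
FOLLOW(Q): in U::=e Q, the suffix after Q is empty, so FOLLOW(Q) ⊇ FOLLOW(U) = {$}. Thus FOLLOW(Q) = {$}.
For Q ::= T U: FIRST(T U) = {b, y}, so it goes in M[Q, t] for t ∈ {b, y}.
For Q ::= e x y: FIRST(e x y) = {e}, so it goes in M[Q, t] for t ∈ {e}.
For Q ::= ε: FIRST(ε) = {ε}, so it goes in M[Q, t] for t ∈ {}; since ε ∈ FIRST, also for every t ∈ FOLLOW(Q) = {$}.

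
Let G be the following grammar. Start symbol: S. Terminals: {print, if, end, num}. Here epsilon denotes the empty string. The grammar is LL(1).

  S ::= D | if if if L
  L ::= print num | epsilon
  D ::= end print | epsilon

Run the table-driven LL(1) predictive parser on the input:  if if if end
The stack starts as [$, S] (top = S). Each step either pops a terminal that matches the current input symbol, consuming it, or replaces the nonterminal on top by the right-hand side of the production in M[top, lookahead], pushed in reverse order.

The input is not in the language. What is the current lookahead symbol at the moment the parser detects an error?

end

step 1: stack=$ S  input=if if if end $  — expand S ::= if if if L
step 2: stack=$ L if if if  input=if if if end $  — match if
step 3: stack=$ L if if  input=if if end $  — match if
step 4: stack=$ L if  input=if end $  — match if
step 5: stack=$ L  input=end $  — error: M[L, end] is empty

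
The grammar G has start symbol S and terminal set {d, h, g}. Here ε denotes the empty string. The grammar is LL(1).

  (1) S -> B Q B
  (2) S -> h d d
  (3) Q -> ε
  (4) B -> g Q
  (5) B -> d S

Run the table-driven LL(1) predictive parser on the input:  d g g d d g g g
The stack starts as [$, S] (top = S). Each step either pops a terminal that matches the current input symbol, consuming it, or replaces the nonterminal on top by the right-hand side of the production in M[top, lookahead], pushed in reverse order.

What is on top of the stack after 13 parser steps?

d

step 1: stack=$ S  input=d g g d d g g g $  — expand S -> B Q B
step 2: stack=$ B Q B  input=d g g d d g g g $  — expand B -> d S
step 3: stack=$ B Q S d  input=d g g d d g g g $  — match d
step 4: stack=$ B Q S  input=g g d d g g g $  — expand S -> B Q B
step 5: stack=$ B Q B Q B  input=g g d d g g g $  — expand B -> g Q
step 6: stack=$ B Q B Q Q g  input=g g d d g g g $  — match g
step 7: stack=$ B Q B Q Q  input=g d d g g g $  — expand Q -> ε
step 8: stack=$ B Q B Q  input=g d d g g g $  — expand Q -> ε
step 9: stack=$ B Q B  input=g d d g g g $  — expand B -> g Q
step 10: stack=$ B Q Q g  input=g d d g g g $  — match g
step 11: stack=$ B Q Q  input=d d g g g $  — expand Q -> ε
step 12: stack=$ B Q  input=d d g g g $  — expand Q -> ε
step 13: stack=$ B  input=d d g g g $  — expand B -> d S
Stack after step 13: $ S d (top = d).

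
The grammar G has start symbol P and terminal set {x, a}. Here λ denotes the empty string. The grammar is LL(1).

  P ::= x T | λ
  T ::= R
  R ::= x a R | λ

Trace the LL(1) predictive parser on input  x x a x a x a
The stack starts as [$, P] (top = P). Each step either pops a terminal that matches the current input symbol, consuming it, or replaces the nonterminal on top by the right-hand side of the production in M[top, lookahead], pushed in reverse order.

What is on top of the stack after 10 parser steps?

x

step 1: stack=$ P  input=x x a x a x a $  — expand P ::= x T
step 2: stack=$ T x  input=x x a x a x a $  — match x
step 3: stack=$ T  input=x a x a x a $  — expand T ::= R
step 4: stack=$ R  input=x a x a x a $  — expand R ::= x a R
step 5: stack=$ R a x  input=x a x a x a $  — match x
step 6: stack=$ R a  input=a x a x a $  — match a
step 7: stack=$ R  input=x a x a $  — expand R ::= x a R
step 8: stack=$ R a x  input=x a x a $  — match x
step 9: stack=$ R a  input=a x a $  — match a
step 10: stack=$ R  input=x a $  — expand R ::= x a R
Stack after step 10: $ R a x (top = x).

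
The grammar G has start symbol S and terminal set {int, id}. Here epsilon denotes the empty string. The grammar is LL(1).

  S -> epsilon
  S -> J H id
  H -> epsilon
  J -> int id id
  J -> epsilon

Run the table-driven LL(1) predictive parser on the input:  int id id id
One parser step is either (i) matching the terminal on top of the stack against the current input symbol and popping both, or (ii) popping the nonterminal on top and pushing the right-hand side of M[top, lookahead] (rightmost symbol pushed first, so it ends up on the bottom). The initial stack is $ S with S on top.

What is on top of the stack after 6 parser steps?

id

     Stack             Input           Action
  1  $ S               int id id id $  expand S -> J H id
  2  $ id H J          int id id id $  expand J -> int id id
  3  $ id H id id int  int id id id $  match int
  4  $ id H id id      id id id $      match id
  5  $ id H id         id id $         match id
  6  $ id H            id $            expand H -> epsilon
Stack after step 6: $ id (top = id).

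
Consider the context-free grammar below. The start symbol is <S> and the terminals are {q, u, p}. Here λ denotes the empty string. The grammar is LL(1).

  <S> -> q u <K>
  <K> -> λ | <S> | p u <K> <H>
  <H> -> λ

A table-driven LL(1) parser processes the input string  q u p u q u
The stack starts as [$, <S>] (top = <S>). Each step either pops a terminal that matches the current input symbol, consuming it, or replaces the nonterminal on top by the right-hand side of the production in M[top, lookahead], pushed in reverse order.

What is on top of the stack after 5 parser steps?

u

     Stack          Input          Action
  1  $ <S>          q u p u q u $  expand <S> -> q u <K>
  2  $ <K> u q      q u p u q u $  match q
  3  $ <K> u        u p u q u $    match u
  4  $ <K>          p u q u $      expand <K> -> p u <K> <H>
  5  $ <H> <K> u p  p u q u $      match p
Stack after step 5: $ <H> <K> u (top = u).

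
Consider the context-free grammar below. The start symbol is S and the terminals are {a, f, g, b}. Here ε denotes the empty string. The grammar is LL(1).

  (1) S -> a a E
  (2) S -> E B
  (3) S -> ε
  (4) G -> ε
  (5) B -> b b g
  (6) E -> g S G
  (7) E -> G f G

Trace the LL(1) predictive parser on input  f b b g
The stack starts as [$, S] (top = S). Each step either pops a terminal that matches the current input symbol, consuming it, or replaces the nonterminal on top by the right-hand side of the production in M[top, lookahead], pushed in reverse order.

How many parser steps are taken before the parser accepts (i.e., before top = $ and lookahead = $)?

9

step 1: stack=$ S  input=f b b g $  — expand S -> E B
step 2: stack=$ B E  input=f b b g $  — expand E -> G f G
step 3: stack=$ B G f G  input=f b b g $  — expand G -> ε
step 4: stack=$ B G f  input=f b b g $  — match f
step 5: stack=$ B G  input=b b g $  — expand G -> ε
step 6: stack=$ B  input=b b g $  — expand B -> b b g
step 7: stack=$ g b b  input=b b g $  — match b
step 8: stack=$ g b  input=b g $  — match b
step 9: stack=$ g  input=g $  — match g
Accept reached after 9 steps.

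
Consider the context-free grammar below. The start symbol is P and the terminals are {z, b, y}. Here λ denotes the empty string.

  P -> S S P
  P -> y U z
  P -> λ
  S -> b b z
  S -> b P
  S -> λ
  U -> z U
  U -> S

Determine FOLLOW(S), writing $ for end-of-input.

FIRST(S): from S->b b z we get {b}; from S->b P we get {b}; from S->λ we get {λ}. So FIRST(S) = {λ, b}.
FIRST(P): from P->S S P we get {λ, b, y}; from P->y U z we get {y}; from P->λ we get {λ}. So FIRST(P) = {λ, b, y}.
FIRST(U): from U->z U we get {z}; from U->S we get {λ, b}. So FIRST(U) = {λ, b, z}.
FOLLOW(P) includes $ since P is the start symbol.
FOLLOW(U): in P->y U z, U is followed by z with FIRST {z}; in U->z U, the suffix after U is empty (adds nothing new). Thus FOLLOW(U) = {z}.
FOLLOW(P): in P->S S P, the suffix after P is empty (adds nothing new); in S->b P, the suffix after P is empty, so FOLLOW(P) ⊇ FOLLOW(S) = {$, b, y, z}. Thus FOLLOW(P) = {$, b, y, z}.
FOLLOW(S): in P->S S P (occurrence 1), S is followed by S P with FIRST {λ, b, y}; in P->S S P (occurrence 1), the suffix after S is nullable, so FOLLOW(S) ⊇ FOLLOW(P) = {$, b, y, z}; in P->S S P (occurrence 2), S is followed by P with FIRST {λ, b, y}; in P->S S P (occurrence 2), the suffix after S is nullable, so FOLLOW(S) ⊇ FOLLOW(P) = {$, b, y, z}; in U->S, the suffix after S is empty, so FOLLOW(S) ⊇ FOLLOW(U) = {z}. Thus FOLLOW(S) = {$, b, y, z}.

{$, b, y, z}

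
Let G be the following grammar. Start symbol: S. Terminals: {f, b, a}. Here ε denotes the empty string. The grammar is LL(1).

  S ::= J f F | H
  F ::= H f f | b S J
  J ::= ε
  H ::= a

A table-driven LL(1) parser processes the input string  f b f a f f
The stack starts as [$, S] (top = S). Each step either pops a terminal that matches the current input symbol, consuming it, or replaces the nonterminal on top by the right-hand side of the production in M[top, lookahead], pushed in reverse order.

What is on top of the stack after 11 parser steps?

f

      Stack      Input          Action
   1  $ S        f b f a f f $  expand S ::= J f F
   2  $ F f J    f b f a f f $  expand J ::= ε
   3  $ F f      f b f a f f $  match f
   4  $ F        b f a f f $    expand F ::= b S J
   5  $ J S b    b f a f f $    match b
   6  $ J S      f a f f $      expand S ::= J f F
   7  $ J F f J  f a f f $      expand J ::= ε
   8  $ J F f    f a f f $      match f
   9  $ J F      a f f $        expand F ::= H f f
  10  $ J f f H  a f f $        expand H ::= a
  11  $ J f f a  a f f $        match a
Stack after step 11: $ J f f (top = f).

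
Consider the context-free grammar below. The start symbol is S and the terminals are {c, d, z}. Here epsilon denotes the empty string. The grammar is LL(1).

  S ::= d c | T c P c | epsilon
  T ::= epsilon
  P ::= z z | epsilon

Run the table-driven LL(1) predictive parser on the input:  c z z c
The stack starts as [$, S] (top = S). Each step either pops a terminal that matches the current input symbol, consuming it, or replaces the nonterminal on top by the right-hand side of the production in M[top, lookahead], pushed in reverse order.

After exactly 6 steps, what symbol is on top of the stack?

     Stack      Input      Action
  1  $ S        c z z c $  expand S ::= T c P c
  2  $ c P c T  c z z c $  expand T ::= epsilon
  3  $ c P c    c z z c $  match c
  4  $ c P      z z c $    expand P ::= z z
  5  $ c z z    z z c $    match z
  6  $ c z      z c $      match z
Stack after step 6: $ c (top = c).

c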